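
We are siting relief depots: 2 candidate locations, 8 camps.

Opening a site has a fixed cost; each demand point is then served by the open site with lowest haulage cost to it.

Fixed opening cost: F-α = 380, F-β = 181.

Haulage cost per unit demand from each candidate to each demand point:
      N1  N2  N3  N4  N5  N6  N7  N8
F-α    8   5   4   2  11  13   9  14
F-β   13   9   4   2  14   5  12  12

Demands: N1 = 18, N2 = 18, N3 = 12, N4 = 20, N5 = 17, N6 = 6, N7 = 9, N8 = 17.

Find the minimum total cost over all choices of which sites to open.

1245

Open {F-β}: assign each demand point to its cheapest open site.
  N1→F-β 18×13=234, N2→F-β 18×9=162, N3→F-β 12×4=48, N4→F-β 20×2=40, N5→F-β 17×14=238, N6→F-β 6×5=30, N7→F-β 9×12=108, N8→F-β 17×12=204
  haulage cost 1064, fixed 181 → total 1245.
Compare {F-α}: haulage cost 906 + fixed 380 = 1286.
Compare {F-α, F-β}: haulage cost 824 + fixed 561 = 1385.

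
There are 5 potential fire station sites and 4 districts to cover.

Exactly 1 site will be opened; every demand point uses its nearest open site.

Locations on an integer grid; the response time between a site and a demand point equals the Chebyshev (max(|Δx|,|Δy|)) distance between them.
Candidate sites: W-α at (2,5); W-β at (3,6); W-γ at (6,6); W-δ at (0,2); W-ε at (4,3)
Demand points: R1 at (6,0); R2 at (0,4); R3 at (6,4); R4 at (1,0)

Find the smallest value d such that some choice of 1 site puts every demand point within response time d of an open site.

Open {W-ε}.
  Farthest demand point is R2 at response time 4 (to W-ε); all others are ≤ 4.
With {W-α} the worst case is 5.
With {W-β} the worst case is 6.
No size-1 selection achieves below 4.

4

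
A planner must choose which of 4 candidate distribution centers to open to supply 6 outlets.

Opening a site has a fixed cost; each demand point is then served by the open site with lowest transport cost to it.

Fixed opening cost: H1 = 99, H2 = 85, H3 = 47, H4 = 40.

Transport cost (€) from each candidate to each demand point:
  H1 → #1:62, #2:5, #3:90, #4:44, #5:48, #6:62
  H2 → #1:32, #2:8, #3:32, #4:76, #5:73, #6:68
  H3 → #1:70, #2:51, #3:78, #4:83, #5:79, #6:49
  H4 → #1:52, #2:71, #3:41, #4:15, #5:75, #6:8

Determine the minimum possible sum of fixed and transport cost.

Open {H2, H4}: assign each demand point to its cheapest open site.
  #1→H2 32, #2→H2 8, #3→H2 32, #4→H4 15, #5→H2 73, #6→H4 8
  transport cost 168, fixed 125 → total 293.
Compare {H4}: transport cost 262 + fixed 40 = 302.
Compare {H1, H4}: transport cost 169 + fixed 139 = 308.
Compare {H3, H4}: transport cost 242 + fixed 87 = 329.
All other subsets cost ≥ 302. Minimum total cost: 293.

293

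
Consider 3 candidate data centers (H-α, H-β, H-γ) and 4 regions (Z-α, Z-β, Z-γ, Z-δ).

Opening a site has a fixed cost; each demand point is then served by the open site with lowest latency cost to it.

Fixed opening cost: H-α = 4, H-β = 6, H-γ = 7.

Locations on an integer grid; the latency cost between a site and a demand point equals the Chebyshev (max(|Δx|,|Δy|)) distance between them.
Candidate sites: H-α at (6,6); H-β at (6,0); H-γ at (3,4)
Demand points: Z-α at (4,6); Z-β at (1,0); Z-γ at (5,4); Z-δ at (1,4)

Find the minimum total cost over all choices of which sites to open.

17

Open {H-γ}: assign each demand point to its cheapest open site.
  Z-α→H-γ 2, Z-β→H-γ 4, Z-γ→H-γ 2, Z-δ→H-γ 2
  latency cost 10, fixed 7 → total 17.
Compare {H-α}: latency cost 15 + fixed 4 = 19.
Compare {H-α, H-γ}: latency cost 10 + fixed 11 = 21.
Compare {H-β, H-γ}: latency cost 10 + fixed 13 = 23.
All other subsets cost ≥ 19. Minimum total cost: 17.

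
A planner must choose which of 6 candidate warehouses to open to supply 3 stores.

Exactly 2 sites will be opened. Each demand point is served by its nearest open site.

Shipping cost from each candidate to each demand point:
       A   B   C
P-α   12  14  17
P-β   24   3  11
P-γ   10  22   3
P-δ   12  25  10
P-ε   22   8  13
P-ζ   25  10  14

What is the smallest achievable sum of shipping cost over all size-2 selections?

16

Open {P-β, P-γ}.
  A→P-γ 10, B→P-β 3, C→P-γ 3  ⇒ total 16.
Compare {P-γ, P-ε}: total 21.
Compare {P-γ, P-ζ}: total 23.
No size-2 selection does better; minimum is 16.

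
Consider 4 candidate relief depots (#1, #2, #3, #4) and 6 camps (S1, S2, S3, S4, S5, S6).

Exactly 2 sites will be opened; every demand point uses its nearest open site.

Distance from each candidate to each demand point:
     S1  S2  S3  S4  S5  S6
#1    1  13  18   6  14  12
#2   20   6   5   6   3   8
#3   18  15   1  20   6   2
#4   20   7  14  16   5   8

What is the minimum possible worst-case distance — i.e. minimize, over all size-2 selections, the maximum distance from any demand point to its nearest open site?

Open {#1, #2}.
  Farthest demand point is S6 at distance 8 (to #2); all others are ≤ 8.
With {#1, #3} the worst case is 13.
With {#1, #4} the worst case is 14.
No size-2 selection achieves below 8.

8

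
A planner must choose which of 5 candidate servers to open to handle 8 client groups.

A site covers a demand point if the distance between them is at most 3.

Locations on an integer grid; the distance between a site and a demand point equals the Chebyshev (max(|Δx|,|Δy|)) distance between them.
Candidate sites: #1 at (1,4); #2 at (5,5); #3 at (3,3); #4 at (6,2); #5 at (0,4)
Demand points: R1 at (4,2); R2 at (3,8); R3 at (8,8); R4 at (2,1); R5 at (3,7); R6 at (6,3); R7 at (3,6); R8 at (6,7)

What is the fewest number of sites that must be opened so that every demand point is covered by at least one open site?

2

Coverage sets (demand points within 3 of each site):
  #1: {R1, R4, R5, R7}
  #2: {R1, R2, R3, R5, R6, R7, R8}
  #3: {R1, R4, R6, R7}
  #4: {R1, R6}
  #5: {R4, R5, R7}
No single site covers all 8 demand points.
But {#1, #2} covers everything, so the minimum is 2.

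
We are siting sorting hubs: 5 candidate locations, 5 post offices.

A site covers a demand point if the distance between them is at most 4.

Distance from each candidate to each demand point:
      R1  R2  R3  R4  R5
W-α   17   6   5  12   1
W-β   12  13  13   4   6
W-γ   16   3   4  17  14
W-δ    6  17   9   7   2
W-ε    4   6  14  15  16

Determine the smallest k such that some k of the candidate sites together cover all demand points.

4

Coverage sets (demand points within 4 of each site):
  W-α: {R5}
  W-β: {R4}
  W-γ: {R2, R3}
  W-δ: {R5}
  W-ε: {R1}
No 3 sites suffice: every size-3 union leaves at least one demand point uncovered.
But {W-α, W-β, W-γ, W-ε} covers everything, so the minimum is 4.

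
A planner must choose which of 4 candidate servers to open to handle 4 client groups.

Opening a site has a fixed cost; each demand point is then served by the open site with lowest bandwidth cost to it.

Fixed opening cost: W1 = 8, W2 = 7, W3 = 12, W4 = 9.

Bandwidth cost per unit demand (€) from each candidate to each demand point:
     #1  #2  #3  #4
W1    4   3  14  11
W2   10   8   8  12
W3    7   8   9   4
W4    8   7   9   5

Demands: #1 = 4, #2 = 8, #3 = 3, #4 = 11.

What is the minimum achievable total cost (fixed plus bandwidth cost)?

Open {W1, W3}: assign each demand point to its cheapest open site.
  #1→W1 4×4=16, #2→W1 8×3=24, #3→W3 3×9=27, #4→W3 11×4=44
  bandwidth cost 111, fixed 20 → total 131.
Compare {W1, W2, W3}: bandwidth cost 108 + fixed 27 = 135.
Compare {W1, W4}: bandwidth cost 122 + fixed 17 = 139.
Compare {W1, W3, W4}: bandwidth cost 111 + fixed 29 = 140.
All other subsets cost ≥ 135. Minimum total cost: 131.

131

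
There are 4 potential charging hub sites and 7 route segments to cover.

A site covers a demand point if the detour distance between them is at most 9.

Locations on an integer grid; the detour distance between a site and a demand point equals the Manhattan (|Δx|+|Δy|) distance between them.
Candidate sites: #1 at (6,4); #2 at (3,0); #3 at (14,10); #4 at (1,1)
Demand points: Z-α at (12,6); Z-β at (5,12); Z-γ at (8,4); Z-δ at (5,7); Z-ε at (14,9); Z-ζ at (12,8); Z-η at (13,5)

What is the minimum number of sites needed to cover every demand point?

2

Coverage sets (demand points within 9 of each site):
  #1: {Z-α, Z-β, Z-γ, Z-δ, Z-η}
  #2: {Z-γ, Z-δ}
  #3: {Z-α, Z-ε, Z-ζ, Z-η}
  #4: {}
No single site covers all 7 demand points.
But {#1, #3} covers everything, so the minimum is 2.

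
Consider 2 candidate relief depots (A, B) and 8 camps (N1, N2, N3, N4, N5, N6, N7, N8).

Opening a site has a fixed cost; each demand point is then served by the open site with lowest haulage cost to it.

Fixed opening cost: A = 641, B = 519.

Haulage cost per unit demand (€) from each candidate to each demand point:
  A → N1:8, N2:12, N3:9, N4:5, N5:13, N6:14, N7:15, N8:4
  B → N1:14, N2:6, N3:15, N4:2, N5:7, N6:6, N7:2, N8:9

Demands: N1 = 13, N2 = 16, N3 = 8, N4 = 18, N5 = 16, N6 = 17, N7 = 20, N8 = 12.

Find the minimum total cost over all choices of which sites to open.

Open {B}: assign each demand point to its cheapest open site.
  N1→B 13×14=182, N2→B 16×6=96, N3→B 8×15=120, N4→B 18×2=36, N5→B 16×7=112, N6→B 17×6=102, N7→B 20×2=40, N8→B 12×9=108
  haulage cost 796, fixed 519 → total 1315.
Compare {A, B}: haulage cost 610 + fixed 1160 = 1770.
Compare {A}: haulage cost 1252 + fixed 641 = 1893.

1315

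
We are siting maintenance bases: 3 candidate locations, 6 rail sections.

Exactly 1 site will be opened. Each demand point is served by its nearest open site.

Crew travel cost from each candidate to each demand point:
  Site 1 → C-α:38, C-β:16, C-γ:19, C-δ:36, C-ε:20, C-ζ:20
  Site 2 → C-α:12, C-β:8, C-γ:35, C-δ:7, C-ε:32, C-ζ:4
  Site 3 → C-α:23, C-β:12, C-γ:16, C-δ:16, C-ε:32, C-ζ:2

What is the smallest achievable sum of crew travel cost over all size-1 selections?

98

Open {Site 2}.
  C-α→Site 2 12, C-β→Site 2 8, C-γ→Site 2 35, C-δ→Site 2 7, C-ε→Site 2 32, C-ζ→Site 2 4  ⇒ total 98.
Compare {Site 3}: total 101.
Compare {Site 1}: total 149.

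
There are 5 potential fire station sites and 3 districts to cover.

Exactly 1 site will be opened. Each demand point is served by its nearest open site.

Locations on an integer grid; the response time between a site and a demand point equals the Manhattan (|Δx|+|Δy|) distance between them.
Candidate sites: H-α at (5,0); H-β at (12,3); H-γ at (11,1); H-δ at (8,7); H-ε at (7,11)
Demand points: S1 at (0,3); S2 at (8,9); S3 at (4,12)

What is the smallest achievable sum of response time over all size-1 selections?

22

Open {H-ε}.
  S1→H-ε 15, S2→H-ε 3, S3→H-ε 4  ⇒ total 22.
Compare {H-δ}: total 23.
Compare {H-α}: total 33.
No size-1 selection does better; minimum is 22.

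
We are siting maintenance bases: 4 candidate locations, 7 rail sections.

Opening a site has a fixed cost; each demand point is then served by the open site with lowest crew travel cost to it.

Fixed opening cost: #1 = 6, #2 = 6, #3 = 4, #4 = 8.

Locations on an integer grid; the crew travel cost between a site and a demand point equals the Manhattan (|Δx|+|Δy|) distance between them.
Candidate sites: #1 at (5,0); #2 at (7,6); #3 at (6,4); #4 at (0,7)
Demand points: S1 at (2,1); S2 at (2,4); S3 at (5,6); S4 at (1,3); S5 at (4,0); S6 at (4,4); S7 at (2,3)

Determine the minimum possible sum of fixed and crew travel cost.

35

Open {#1, #3}: assign each demand point to its cheapest open site.
  S1→#1 4, S2→#3 4, S3→#3 3, S4→#3 6, S5→#1 1, S6→#3 2, S7→#3 5
  crew travel cost 25, fixed 10 → total 35.
Compare {#3}: crew travel cost 33 + fixed 4 = 37.
Compare {#1, #2, #3}: crew travel cost 24 + fixed 16 = 40.
Compare {#1}: crew travel cost 36 + fixed 6 = 42.
All other subsets cost ≥ 37. Minimum total cost: 35.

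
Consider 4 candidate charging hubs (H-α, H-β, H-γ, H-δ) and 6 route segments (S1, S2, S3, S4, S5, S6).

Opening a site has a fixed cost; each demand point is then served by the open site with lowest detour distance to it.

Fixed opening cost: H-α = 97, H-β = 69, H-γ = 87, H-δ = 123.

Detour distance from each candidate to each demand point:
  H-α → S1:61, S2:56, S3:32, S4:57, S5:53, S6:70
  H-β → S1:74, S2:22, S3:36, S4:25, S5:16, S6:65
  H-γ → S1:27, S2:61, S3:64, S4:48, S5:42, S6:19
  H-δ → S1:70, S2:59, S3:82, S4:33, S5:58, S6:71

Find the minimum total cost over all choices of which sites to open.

Open {H-β, H-γ}: assign each demand point to its cheapest open site.
  S1→H-γ 27, S2→H-β 22, S3→H-β 36, S4→H-β 25, S5→H-β 16, S6→H-γ 19
  detour distance 145, fixed 156 → total 301.
Compare {H-β}: detour distance 238 + fixed 69 = 307.
Compare {H-γ}: detour distance 261 + fixed 87 = 348.
Compare {H-α, H-β}: detour distance 221 + fixed 166 = 387.
All other subsets cost ≥ 307. Minimum total cost: 301.

301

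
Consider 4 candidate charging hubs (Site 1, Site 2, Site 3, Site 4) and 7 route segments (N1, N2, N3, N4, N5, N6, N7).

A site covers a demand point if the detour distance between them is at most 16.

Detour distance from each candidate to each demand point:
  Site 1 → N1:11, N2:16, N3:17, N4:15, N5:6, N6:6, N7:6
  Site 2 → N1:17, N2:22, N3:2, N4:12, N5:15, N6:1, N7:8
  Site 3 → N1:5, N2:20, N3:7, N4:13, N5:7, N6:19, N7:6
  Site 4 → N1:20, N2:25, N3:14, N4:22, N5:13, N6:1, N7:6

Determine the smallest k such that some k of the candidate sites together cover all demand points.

Coverage sets (demand points within 16 of each site):
  Site 1: {N1, N2, N4, N5, N6, N7}
  Site 2: {N3, N4, N5, N6, N7}
  Site 3: {N1, N3, N4, N5, N7}
  Site 4: {N3, N5, N6, N7}
No single site covers all 7 demand points.
But {Site 1, Site 2} covers everything, so the minimum is 2.

2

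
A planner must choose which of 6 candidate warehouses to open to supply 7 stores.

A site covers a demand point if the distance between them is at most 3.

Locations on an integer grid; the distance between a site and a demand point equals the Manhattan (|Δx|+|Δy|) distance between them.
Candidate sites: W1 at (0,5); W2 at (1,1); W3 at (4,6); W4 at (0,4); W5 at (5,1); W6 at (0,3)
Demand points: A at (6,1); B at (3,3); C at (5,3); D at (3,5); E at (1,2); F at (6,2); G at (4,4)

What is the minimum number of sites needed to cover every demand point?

3

Coverage sets (demand points within 3 of each site):
  W1: {D}
  W2: {E}
  W3: {D, G}
  W4: {E}
  W5: {A, C, F}
  W6: {B, E}
No 2 sites suffice: every size-2 union leaves at least one demand point uncovered.
But {W3, W5, W6} covers everything, so the minimum is 3.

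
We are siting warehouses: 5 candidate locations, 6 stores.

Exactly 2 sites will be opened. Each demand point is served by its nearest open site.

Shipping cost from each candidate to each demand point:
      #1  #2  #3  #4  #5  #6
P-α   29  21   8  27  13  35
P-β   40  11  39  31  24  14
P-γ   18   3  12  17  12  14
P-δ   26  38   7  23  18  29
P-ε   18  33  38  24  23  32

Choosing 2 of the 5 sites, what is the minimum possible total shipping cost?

71

Open {P-γ, P-δ}.
  #1→P-γ 18, #2→P-γ 3, #3→P-δ 7, #4→P-γ 17, #5→P-γ 12, #6→P-γ 14  ⇒ total 71.
Compare {P-α, P-γ}: total 72.
Compare {P-β, P-γ}: total 76.
No size-2 selection does better; minimum is 71.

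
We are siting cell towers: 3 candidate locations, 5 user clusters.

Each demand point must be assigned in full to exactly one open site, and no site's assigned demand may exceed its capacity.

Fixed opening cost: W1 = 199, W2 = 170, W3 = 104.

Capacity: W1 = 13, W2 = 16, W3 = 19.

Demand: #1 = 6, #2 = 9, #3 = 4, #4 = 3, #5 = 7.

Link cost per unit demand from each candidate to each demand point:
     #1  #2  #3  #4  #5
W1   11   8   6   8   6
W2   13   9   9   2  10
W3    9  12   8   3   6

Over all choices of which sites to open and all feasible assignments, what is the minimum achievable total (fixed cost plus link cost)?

Open {W2, W3}; cheapest assignment that respects the capacities:
  W2 (cap 16, load 12): #2, #4 — cost 9×9 + 3×2 = 87
  W3 (cap 19, load 17): #1, #3, #5 — cost 6×9 + 4×8 + 7×6 = 128
  Shipping 215, fixed 274 → total 489.
  Any other capacity-feasible assignment to {W2, W3} ships for at least 215.
Compare {W1, W3}: its best feasible assignment gives total 504.
Compare {W1, W2}: its best feasible assignment gives total 600.
Every other set of open sites that can feasibly serve all demand totals ≥ 504 even under its best assignment. Minimum: 489.

489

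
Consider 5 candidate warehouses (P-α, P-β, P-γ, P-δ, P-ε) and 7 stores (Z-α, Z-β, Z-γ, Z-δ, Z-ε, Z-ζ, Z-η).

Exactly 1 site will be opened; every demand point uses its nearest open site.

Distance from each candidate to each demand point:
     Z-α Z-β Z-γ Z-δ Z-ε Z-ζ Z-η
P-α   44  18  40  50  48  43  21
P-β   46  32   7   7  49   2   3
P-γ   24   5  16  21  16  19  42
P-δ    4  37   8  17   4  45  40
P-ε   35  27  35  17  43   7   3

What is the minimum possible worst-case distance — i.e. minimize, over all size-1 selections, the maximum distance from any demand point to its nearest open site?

42

Open {P-γ}.
  Farthest demand point is Z-η at distance 42 (to P-γ); all others are ≤ 42.
With {P-ε} the worst case is 43.
With {P-δ} the worst case is 45.
No size-1 selection achieves below 42.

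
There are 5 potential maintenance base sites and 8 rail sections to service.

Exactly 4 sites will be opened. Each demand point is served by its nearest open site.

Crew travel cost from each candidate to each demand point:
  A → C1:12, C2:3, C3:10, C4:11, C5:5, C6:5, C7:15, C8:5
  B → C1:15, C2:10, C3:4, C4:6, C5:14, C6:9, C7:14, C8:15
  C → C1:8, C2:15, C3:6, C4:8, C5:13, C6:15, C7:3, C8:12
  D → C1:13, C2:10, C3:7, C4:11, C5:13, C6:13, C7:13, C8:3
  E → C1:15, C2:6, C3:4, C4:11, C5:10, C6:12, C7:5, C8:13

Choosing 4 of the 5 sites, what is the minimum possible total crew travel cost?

37

Open {A, B, C, D}.
  C1→C 8, C2→A 3, C3→B 4, C4→B 6, C5→A 5, C6→A 5, C7→C 3, C8→D 3  ⇒ total 37.
Compare {A, B, C, E}: total 39.
Compare {A, C, D, E}: total 39.
No size-4 selection does better; minimum is 37.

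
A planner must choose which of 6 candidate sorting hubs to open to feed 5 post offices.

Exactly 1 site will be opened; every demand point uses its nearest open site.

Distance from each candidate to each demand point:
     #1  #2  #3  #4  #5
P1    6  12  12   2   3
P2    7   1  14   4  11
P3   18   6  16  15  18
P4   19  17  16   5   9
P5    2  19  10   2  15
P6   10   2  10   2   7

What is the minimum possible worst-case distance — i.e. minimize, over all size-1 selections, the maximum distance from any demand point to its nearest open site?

Open {P6}.
  Farthest demand point is #1 at distance 10 (to P6); all others are ≤ 10.
With {P1} the worst case is 12.
With {P2} the worst case is 14.
No size-1 selection achieves below 10.

10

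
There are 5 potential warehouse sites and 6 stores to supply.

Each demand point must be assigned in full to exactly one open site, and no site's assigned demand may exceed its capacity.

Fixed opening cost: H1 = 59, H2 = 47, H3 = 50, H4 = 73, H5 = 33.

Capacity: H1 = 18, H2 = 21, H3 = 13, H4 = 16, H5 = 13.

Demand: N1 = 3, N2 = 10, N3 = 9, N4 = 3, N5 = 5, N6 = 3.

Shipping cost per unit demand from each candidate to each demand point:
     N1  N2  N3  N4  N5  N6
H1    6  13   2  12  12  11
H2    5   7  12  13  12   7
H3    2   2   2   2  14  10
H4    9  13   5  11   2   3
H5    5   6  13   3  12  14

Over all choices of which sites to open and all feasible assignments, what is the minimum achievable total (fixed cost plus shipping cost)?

263

Open {H1, H3, H4}; cheapest assignment that respects the capacities:
  H1 (cap 18, load 12): N1, N3 — cost 3×6 + 9×2 = 36
  H3 (cap 13, load 13): N2, N4 — cost 10×2 + 3×2 = 26
  H4 (cap 16, load 8): N5, N6 — cost 5×2 + 3×3 = 19
  Shipping 81, fixed 182 → total 263.
  Any other capacity-feasible assignment to {H1, H3, H4} ships for at least 81.
Compare {H3, H4, H5}: its best feasible assignment gives total 268.
Compare {H2, H3}: its best feasible assignment gives total 287.
Every other set of open sites that can feasibly serve all demand totals ≥ 268 even under its best assignment. Minimum: 263.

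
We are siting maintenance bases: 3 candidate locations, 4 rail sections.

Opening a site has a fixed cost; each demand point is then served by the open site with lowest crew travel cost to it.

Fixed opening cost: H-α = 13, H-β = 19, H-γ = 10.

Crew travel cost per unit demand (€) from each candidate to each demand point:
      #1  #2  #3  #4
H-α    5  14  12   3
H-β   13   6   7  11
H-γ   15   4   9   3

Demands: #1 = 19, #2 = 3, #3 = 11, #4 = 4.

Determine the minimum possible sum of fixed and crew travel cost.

234

Open {H-α, H-β}: assign each demand point to its cheapest open site.
  #1→H-α 19×5=95, #2→H-β 3×6=18, #3→H-β 11×7=77, #4→H-α 4×3=12
  crew travel cost 202, fixed 32 → total 234.
Compare {H-α, H-β, H-γ}: crew travel cost 196 + fixed 42 = 238.
Compare {H-α, H-γ}: crew travel cost 218 + fixed 23 = 241.
Compare {H-α}: crew travel cost 281 + fixed 13 = 294.
All other subsets cost ≥ 238. Minimum total cost: 234.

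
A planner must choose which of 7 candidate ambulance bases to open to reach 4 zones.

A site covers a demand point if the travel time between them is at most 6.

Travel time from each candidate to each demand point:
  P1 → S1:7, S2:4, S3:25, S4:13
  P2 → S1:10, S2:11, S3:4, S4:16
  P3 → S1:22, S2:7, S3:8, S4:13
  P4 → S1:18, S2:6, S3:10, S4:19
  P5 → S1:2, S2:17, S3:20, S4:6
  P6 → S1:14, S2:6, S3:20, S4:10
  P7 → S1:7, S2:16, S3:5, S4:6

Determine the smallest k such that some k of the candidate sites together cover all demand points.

Coverage sets (demand points within 6 of each site):
  P1: {S2}
  P2: {S3}
  P3: {}
  P4: {S2}
  P5: {S1, S4}
  P6: {S2}
  P7: {S3, S4}
No 2 sites suffice: every size-2 union leaves at least one demand point uncovered.
But {P1, P2, P5} covers everything, so the minimum is 3.

3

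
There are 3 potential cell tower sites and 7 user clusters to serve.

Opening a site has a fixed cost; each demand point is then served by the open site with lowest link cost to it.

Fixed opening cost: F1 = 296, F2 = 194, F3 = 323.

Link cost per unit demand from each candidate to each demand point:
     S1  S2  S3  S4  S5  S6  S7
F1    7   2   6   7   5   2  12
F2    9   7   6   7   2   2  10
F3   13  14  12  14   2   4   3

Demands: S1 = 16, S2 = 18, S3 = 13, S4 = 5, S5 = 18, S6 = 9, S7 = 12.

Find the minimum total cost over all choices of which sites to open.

751

Open {F2}: assign each demand point to its cheapest open site.
  S1→F2 16×9=144, S2→F2 18×7=126, S3→F2 13×6=78, S4→F2 5×7=35, S5→F2 18×2=36, S6→F2 9×2=18, S7→F2 12×10=120
  link cost 557, fixed 194 → total 751.
Compare {F1}: link cost 513 + fixed 296 = 809.
Compare {F1, F2}: link cost 435 + fixed 490 = 925.
Compare {F1, F3}: link cost 351 + fixed 619 = 970.
All other subsets cost ≥ 809. Minimum total cost: 751.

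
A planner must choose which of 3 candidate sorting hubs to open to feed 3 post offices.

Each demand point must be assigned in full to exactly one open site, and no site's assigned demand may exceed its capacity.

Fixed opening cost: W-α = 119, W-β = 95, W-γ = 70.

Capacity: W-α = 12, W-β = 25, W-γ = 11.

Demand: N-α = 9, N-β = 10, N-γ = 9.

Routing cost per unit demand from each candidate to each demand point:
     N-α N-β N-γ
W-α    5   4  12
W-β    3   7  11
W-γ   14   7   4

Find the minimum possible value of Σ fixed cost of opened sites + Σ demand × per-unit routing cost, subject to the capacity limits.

Open {W-β, W-γ}; cheapest assignment that respects the capacities:
  W-β (cap 25, load 19): N-α, N-β — cost 9×3 + 10×7 = 97
  W-γ (cap 11, load 9): N-γ — cost 9×4 = 36
  Shipping 133, fixed 165 → total 298.
  Any other capacity-feasible assignment to {W-β, W-γ} ships for at least 133.
Compare {W-α, W-β}: its best feasible assignment gives total 380.
Compare {W-α, W-β, W-γ}: its best feasible assignment gives total 387.
Every other set of open sites that can feasibly serve all demand totals ≥ 380 even under its best assignment. Minimum: 298.

298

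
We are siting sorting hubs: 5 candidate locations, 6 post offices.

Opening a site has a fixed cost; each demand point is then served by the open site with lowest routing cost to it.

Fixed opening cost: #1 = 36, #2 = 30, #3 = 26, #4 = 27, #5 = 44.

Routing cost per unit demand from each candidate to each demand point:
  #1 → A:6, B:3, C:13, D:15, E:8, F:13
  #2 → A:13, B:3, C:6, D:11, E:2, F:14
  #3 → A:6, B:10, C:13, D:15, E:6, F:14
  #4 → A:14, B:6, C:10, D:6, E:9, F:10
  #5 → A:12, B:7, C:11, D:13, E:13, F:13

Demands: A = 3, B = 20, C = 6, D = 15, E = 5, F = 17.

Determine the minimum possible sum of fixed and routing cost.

462

Open {#2, #4}: assign each demand point to its cheapest open site.
  A→#2 3×13=39, B→#2 20×3=60, C→#2 6×6=36, D→#4 15×6=90, E→#2 5×2=10, F→#4 17×10=170
  routing cost 405, fixed 57 → total 462.
Compare {#2, #3, #4}: routing cost 384 + fixed 83 = 467.
Compare {#1, #2, #4}: routing cost 384 + fixed 93 = 477.
Compare {#1, #4}: routing cost 438 + fixed 63 = 501.
All other subsets cost ≥ 467. Minimum total cost: 462.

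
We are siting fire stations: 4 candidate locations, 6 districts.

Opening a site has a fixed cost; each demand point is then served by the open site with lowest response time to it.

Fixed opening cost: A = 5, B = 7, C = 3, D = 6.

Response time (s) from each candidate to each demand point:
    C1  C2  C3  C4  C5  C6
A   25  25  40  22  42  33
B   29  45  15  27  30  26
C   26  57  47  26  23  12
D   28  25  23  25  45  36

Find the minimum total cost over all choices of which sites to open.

Open {A, B, C}: assign each demand point to its cheapest open site.
  C1→A 25, C2→A 25, C3→B 15, C4→A 22, C5→C 23, C6→C 12
  response time 122, fixed 15 → total 137.
Compare {B, C, D}: response time 126 + fixed 16 = 142.
Compare {C, D}: response time 134 + fixed 9 = 143.
Compare {A, B, C, D}: response time 122 + fixed 21 = 143.
All other subsets cost ≥ 142. Minimum total cost: 137.

137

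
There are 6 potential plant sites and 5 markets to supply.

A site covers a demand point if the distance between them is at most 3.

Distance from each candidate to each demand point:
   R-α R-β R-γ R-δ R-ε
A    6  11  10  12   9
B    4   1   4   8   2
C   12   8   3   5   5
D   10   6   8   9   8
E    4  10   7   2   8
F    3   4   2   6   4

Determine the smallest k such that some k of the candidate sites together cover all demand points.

3

Coverage sets (demand points within 3 of each site):
  A: {}
  B: {R-β, R-ε}
  C: {R-γ}
  D: {}
  E: {R-δ}
  F: {R-α, R-γ}
No 2 sites suffice: every size-2 union leaves at least one demand point uncovered.
But {B, E, F} covers everything, so the minimum is 3.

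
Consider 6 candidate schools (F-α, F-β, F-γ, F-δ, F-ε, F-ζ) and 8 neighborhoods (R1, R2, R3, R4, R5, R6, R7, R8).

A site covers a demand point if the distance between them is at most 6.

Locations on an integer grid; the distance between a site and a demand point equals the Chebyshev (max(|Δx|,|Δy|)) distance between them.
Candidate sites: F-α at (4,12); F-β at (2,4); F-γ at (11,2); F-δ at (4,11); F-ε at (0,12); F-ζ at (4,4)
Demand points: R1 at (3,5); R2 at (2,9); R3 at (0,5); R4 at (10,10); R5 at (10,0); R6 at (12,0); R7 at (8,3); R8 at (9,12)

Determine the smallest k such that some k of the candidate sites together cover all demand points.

2

Coverage sets (demand points within 6 of each site):
  F-α: {R2, R4, R8}
  F-β: {R1, R2, R3, R7}
  F-γ: {R5, R6, R7}
  F-δ: {R1, R2, R3, R4, R8}
  F-ε: {R2}
  F-ζ: {R1, R2, R3, R4, R5, R7}
No single site covers all 8 demand points.
But {F-γ, F-δ} covers everything, so the minimum is 2.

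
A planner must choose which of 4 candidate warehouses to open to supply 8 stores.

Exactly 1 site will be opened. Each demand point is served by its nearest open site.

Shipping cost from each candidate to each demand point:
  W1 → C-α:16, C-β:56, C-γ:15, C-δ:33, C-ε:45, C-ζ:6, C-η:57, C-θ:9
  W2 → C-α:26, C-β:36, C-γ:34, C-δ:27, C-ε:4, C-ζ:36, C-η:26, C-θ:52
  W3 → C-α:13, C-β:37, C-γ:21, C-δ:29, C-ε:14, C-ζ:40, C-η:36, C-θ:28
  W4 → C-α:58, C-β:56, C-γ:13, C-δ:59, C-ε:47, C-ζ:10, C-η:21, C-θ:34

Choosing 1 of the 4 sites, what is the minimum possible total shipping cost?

Open {W3}.
  C-α→W3 13, C-β→W3 37, C-γ→W3 21, C-δ→W3 29, C-ε→W3 14, C-ζ→W3 40, C-η→W3 36, C-θ→W3 28  ⇒ total 218.
Compare {W1}: total 237.
Compare {W2}: total 241.
No size-1 selection does better; minimum is 218.

218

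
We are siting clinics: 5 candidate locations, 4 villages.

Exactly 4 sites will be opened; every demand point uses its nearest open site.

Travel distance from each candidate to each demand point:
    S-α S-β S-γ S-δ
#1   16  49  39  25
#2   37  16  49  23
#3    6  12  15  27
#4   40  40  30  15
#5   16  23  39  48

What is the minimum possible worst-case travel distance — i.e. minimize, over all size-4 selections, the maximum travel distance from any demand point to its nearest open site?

Open {#1, #2, #3, #4}.
  Farthest demand point is S-γ at travel distance 15 (to #3); all others are ≤ 15.
With {#1, #3, #4, #5} the worst case is 15.
With {#2, #3, #4, #5} the worst case is 15.
No size-4 selection achieves below 15.

15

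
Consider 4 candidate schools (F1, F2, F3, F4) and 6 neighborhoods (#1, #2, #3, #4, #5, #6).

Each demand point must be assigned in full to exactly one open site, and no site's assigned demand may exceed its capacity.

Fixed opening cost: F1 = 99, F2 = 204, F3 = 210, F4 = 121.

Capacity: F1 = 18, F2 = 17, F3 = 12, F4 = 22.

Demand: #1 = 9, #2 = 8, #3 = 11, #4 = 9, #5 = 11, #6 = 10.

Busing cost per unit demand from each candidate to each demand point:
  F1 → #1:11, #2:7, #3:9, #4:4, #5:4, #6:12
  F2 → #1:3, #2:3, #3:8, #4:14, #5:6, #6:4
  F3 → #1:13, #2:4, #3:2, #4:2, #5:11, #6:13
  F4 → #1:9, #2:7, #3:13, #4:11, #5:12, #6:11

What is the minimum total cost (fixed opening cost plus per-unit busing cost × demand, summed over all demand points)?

Open {F1, F2, F3, F4}; cheapest assignment that respects the capacities:
  F1 (cap 18, load 11): #5 — cost 11×4 = 44
  F2 (cap 17, load 17): #1, #2 — cost 9×3 + 8×3 = 51
  F3 (cap 12, load 11): #3 — cost 11×2 = 22
  F4 (cap 22, load 19): #4, #6 — cost 9×11 + 10×11 = 209
  Shipping 326, fixed 634 → total 960.
  Any other capacity-feasible assignment to {F1, F2, F3, F4} ships for at least 326.
Total demand is 58 and no other set of sites has combined capacity ≥ 58, so {F1, F2, F3, F4} is the only feasible choice of open sites. Minimum: 960.

960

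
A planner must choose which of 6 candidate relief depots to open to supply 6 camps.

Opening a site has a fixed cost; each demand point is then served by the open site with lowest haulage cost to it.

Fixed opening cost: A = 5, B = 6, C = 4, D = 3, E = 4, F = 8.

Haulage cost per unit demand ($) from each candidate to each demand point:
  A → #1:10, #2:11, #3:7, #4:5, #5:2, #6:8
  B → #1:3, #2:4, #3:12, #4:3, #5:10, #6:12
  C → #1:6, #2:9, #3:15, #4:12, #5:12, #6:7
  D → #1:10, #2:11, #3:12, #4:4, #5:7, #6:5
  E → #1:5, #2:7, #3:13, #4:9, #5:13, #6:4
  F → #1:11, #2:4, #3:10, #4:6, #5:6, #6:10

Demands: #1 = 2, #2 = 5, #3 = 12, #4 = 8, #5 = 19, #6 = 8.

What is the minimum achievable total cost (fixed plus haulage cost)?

219

Open {A, B, E}: assign each demand point to its cheapest open site.
  #1→B 2×3=6, #2→B 5×4=20, #3→A 12×7=84, #4→B 8×3=24, #5→A 19×2=38, #6→E 8×4=32
  haulage cost 204, fixed 15 → total 219.
Compare {A, B, D, E}: haulage cost 204 + fixed 18 = 222.
Compare {A, B, C, E}: haulage cost 204 + fixed 19 = 223.
Compare {A, B, D}: haulage cost 212 + fixed 14 = 226.
All other subsets cost ≥ 222. Minimum total cost: 219.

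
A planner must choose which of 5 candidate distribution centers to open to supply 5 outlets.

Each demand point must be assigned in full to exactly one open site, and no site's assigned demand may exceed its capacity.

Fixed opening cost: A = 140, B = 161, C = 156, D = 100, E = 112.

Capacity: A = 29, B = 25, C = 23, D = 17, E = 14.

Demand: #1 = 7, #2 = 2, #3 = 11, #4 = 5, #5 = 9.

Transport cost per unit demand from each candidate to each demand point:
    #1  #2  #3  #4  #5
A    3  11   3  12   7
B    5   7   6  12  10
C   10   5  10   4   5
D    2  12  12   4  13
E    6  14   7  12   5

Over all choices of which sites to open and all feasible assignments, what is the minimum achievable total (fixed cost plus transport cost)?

392

Open {A, D}; cheapest assignment that respects the capacities:
  A (cap 29, load 22): #2, #3, #5 — cost 2×11 + 11×3 + 9×7 = 118
  D (cap 17, load 12): #1, #4 — cost 7×2 + 5×4 = 34
  Shipping 152, fixed 240 → total 392.
  Any other capacity-feasible assignment to {A, D} ships for at least 152.
Compare {A, C}: its best feasible assignment gives total 425.
Compare {A, E}: its best feasible assignment gives total 433.
Every other set of open sites that can feasibly serve all demand totals ≥ 425 even under its best assignment. Minimum: 392.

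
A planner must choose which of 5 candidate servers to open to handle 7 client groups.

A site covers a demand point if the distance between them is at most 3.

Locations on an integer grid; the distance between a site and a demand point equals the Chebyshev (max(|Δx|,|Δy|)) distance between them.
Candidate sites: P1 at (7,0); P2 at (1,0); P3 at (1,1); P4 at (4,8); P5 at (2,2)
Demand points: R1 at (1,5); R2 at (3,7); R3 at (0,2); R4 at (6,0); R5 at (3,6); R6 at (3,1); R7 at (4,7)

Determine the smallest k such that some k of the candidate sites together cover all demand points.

3

Coverage sets (demand points within 3 of each site):
  P1: {R4}
  P2: {R3, R6}
  P3: {R3, R6}
  P4: {R1, R2, R5, R7}
  P5: {R1, R3, R6}
No 2 sites suffice: every size-2 union leaves at least one demand point uncovered.
But {P1, P2, P4} covers everything, so the minimum is 3.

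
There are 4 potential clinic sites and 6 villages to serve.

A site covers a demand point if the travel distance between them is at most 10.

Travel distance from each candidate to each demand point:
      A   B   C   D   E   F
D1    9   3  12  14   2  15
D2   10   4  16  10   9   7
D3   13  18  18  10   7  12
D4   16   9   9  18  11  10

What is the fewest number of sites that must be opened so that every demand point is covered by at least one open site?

2

Coverage sets (demand points within 10 of each site):
  D1: {A, B, E}
  D2: {A, B, D, E, F}
  D3: {D, E}
  D4: {B, C, F}
No single site covers all 6 demand points.
But {D2, D4} covers everything, so the minimum is 2.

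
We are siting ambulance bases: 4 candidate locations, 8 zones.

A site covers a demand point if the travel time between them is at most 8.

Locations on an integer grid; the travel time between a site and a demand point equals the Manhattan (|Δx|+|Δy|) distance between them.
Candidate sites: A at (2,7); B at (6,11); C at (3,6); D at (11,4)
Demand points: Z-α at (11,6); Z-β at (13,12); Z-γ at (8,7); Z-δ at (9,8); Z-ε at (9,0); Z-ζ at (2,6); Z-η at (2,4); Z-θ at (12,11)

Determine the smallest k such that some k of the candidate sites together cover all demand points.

Coverage sets (demand points within 8 of each site):
  A: {Z-γ, Z-δ, Z-ζ, Z-η}
  B: {Z-β, Z-γ, Z-δ, Z-θ}
  C: {Z-α, Z-γ, Z-δ, Z-ζ, Z-η}
  D: {Z-α, Z-γ, Z-δ, Z-ε, Z-θ}
No 2 sites suffice: every size-2 union leaves at least one demand point uncovered.
But {A, B, D} covers everything, so the minimum is 3.

3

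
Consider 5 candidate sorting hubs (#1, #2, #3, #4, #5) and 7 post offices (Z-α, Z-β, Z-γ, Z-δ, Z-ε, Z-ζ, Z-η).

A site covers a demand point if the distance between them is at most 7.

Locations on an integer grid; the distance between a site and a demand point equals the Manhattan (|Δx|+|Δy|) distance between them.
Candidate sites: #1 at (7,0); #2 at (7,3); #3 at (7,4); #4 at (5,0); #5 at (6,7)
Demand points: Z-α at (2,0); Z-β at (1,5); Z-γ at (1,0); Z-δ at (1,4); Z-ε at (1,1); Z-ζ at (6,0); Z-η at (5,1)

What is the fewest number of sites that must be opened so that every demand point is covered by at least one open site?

2

Coverage sets (demand points within 7 of each site):
  #1: {Z-α, Z-γ, Z-ε, Z-ζ, Z-η}
  #2: {Z-δ, Z-ζ, Z-η}
  #3: {Z-β, Z-δ, Z-ζ, Z-η}
  #4: {Z-α, Z-γ, Z-ε, Z-ζ, Z-η}
  #5: {Z-β, Z-ζ, Z-η}
No single site covers all 7 demand points.
But {#1, #3} covers everything, so the minimum is 2.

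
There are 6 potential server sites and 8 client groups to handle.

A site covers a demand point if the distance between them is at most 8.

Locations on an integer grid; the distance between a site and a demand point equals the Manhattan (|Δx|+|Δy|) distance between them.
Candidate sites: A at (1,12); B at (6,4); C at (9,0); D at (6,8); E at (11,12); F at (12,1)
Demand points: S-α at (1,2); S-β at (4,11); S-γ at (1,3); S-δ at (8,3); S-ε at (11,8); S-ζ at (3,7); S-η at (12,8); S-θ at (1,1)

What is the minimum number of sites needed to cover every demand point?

2

Coverage sets (demand points within 8 of each site):
  A: {S-β, S-ζ}
  B: {S-α, S-γ, S-δ, S-ζ, S-θ}
  C: {S-δ}
  D: {S-β, S-δ, S-ε, S-ζ, S-η}
  E: {S-β, S-ε, S-η}
  F: {S-δ, S-ε, S-η}
No single site covers all 8 demand points.
But {B, D} covers everything, so the minimum is 2.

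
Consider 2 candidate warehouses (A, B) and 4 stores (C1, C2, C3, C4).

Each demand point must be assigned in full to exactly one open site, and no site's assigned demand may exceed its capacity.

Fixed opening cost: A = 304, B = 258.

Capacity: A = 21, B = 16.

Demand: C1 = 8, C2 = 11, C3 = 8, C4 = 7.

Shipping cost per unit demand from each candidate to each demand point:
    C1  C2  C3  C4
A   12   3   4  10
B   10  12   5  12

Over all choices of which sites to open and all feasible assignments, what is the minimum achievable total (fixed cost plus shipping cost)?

Open {A, B}; cheapest assignment that respects the capacities:
  A (cap 21, load 18): C2, C4 — cost 11×3 + 7×10 = 103
  B (cap 16, load 16): C1, C3 — cost 8×10 + 8×5 = 120
  Shipping 223, fixed 562 → total 785.
  Any other capacity-feasible assignment to {A, B} ships for at least 223.
Total demand is 34 and no other set of sites has combined capacity ≥ 34, so {A, B} is the only feasible choice of open sites. Minimum: 785.

785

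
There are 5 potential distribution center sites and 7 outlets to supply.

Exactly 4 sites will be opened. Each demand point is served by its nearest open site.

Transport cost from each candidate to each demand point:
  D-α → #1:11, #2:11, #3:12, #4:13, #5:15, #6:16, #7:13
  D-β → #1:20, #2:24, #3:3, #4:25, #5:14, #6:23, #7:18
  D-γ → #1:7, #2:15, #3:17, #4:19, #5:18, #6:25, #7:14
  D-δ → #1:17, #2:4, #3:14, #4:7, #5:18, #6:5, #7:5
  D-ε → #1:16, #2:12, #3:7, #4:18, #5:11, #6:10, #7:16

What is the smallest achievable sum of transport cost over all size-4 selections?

42

Open {D-β, D-γ, D-δ, D-ε}.
  #1→D-γ 7, #2→D-δ 4, #3→D-β 3, #4→D-δ 7, #5→D-ε 11, #6→D-δ 5, #7→D-δ 5  ⇒ total 42.
Compare {D-α, D-β, D-γ, D-δ}: total 45.
Compare {D-α, D-β, D-δ, D-ε}: total 46.
No size-4 selection does better; minimum is 42.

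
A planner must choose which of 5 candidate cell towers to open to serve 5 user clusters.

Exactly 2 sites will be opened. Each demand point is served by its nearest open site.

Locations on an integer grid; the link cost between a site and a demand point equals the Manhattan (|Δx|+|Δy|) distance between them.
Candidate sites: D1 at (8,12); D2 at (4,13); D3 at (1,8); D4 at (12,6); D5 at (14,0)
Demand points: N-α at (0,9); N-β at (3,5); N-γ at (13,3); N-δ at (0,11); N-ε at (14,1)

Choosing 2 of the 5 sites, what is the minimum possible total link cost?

16

Open {D3, D5}.
  N-α→D3 2, N-β→D3 5, N-γ→D5 4, N-δ→D3 4, N-ε→D5 1  ⇒ total 16.
Compare {D3, D4}: total 22.
Compare {D2, D5}: total 28.
No size-2 selection does better; minimum is 16.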